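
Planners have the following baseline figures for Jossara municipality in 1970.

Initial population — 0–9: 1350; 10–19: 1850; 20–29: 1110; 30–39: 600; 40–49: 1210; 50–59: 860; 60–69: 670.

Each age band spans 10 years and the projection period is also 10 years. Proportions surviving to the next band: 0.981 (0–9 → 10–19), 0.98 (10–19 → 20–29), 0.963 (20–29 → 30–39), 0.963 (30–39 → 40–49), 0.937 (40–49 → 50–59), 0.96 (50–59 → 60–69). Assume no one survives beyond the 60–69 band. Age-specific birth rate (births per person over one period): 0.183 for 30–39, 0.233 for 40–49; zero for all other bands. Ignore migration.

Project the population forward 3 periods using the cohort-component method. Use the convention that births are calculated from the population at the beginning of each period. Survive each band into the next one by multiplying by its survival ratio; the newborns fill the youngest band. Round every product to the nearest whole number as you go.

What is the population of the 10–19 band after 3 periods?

325

[period 1]
Births: 600 * 0.183 = 110 ; 1210 * 0.233 = 282 → 392
10–19: 1350 * 0.981 = 1324
20–29: 1850 * 0.98 = 1813
30–39: 1110 * 0.963 = 1069
40–49: 600 * 0.963 = 578
50–59: 1210 * 0.937 = 1134
60–69: 860 * 0.96 = 826
Giving 392 / 1324 / 1813 / 1069 / 578 / 1134 / 826.
[period 2]
Births: 1069 * 0.183 = 196 ; 578 * 0.233 = 135 → 331
10–19: 392 * 0.981 = 385
20–29: 1324 * 0.98 = 1298
30–39: 1813 * 0.963 = 1746
40–49: 1069 * 0.963 = 1029
50–59: 578 * 0.937 = 542
60–69: 1134 * 0.96 = 1089
Giving 331 / 385 / 1298 / 1746 / 1029 / 542 / 1089.
[period 3]
Births: 1746 * 0.183 = 320 ; 1029 * 0.233 = 240 → 560
10–19: 331 * 0.981 = 325
20–29: 385 * 0.98 = 377
30–39: 1298 * 0.963 = 1250
40–49: 1746 * 0.963 = 1681
50–59: 1029 * 0.937 = 964
60–69: 542 * 0.96 = 520
Giving 560 / 325 / 377 / 1250 / 1681 / 964 / 520.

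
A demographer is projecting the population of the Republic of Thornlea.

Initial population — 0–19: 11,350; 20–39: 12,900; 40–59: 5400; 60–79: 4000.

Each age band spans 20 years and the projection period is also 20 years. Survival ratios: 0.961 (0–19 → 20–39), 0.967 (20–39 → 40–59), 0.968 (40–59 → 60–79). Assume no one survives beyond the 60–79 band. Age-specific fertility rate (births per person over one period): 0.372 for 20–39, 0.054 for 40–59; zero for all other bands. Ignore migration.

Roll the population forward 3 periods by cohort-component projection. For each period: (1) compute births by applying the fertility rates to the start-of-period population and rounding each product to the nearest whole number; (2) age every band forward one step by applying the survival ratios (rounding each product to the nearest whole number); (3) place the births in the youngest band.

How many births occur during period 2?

4731

Let band 1 be 0–19 through band 4 = 60–79.
After projecting period 1:
Births: 12900 × 0.372 = 4799 ; 5400 × 0.054 = 292 ⇒ total 5091
Band 2: 11350 × 0.961 = 10907
Band 3: 12900 × 0.967 = 12474
Band 4: 5400 × 0.968 = 5227
→ [5091, 10907, 12474, 5227]
After projecting period 2:
Births: 10907 × 0.372 = 4057 ; 12474 × 0.054 = 674 ⇒ total 4731
Band 2: 5091 × 0.961 = 4892
Band 3: 10907 × 0.967 = 10547
Band 4: 12474 × 0.968 = 12075
→ [4731, 4892, 10547, 12075]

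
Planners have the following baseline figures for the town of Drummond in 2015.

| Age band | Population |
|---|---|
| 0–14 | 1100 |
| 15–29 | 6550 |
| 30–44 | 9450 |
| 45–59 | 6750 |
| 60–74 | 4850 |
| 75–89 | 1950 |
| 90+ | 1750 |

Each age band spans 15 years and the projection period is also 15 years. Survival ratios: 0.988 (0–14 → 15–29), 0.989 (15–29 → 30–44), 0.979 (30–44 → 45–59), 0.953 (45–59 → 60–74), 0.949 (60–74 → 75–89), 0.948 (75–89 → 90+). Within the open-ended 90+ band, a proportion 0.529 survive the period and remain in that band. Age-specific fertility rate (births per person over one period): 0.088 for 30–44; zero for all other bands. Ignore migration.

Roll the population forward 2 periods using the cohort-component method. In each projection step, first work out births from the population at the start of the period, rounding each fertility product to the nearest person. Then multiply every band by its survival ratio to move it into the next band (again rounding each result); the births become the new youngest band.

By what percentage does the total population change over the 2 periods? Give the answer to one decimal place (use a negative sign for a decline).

Period 1.
Births: 9450 × 0.088 = 832
15–29: 1100 × 0.988 = 1087
30–44: 6550 × 0.989 = 6478
45–59: 9450 × 0.979 = 9252
60–74: 6750 × 0.953 = 6433
75–89: 4850 × 0.949 = 4603
90+: 1950 × 0.948 + 1750 × 0.529 = 1849 + 926 = 2775
Population now: 0–14=832, 15–29=1087, 30–44=6478, 45–59=9252, 60–74=6433, 75–89=4603, 90+=2775
Period 2.
Births: 6478 × 0.088 = 570
15–29: 832 × 0.988 = 822
30–44: 1087 × 0.989 = 1075
45–59: 6478 × 0.979 = 6342
60–74: 9252 × 0.953 = 8817
75–89: 6433 × 0.949 = 6105
90+: 4603 × 0.948 + 2775 × 0.529 = 4364 + 1468 = 5832
Population now: 0–14=570, 15–29=822, 30–44=1075, 45–59=6342, 60–74=8817, 75–89=6105, 90+=5832
Total: 32400 → 29563; change = -2837; percentage change = -8.8%

-8.8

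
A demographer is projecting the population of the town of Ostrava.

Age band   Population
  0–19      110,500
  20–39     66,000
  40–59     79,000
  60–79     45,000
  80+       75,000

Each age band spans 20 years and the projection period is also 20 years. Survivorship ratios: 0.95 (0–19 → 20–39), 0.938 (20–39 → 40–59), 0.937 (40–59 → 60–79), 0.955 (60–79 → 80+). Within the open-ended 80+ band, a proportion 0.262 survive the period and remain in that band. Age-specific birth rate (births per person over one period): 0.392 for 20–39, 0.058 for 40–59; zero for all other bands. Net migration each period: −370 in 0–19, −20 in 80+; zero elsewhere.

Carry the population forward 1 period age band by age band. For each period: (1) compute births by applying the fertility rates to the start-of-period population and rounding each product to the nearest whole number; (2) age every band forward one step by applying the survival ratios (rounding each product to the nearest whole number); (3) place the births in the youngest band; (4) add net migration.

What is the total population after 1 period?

333595

(Bands numbered youngest = 1 to oldest = 5.)
[period 1]
Births: 66000 × 0.392 = 25872, 79000 × 0.058 = 4582 → 30454
Band 2: 110500 × 0.95 = 104975
Band 3: 66000 × 0.938 = 61908
Band 4: 79000 × 0.937 = 74023
Band 5: 45000 × 0.955 + 75000 × 0.262 = 42975 + 19650 = 62625
Net migration: Band 1 − 370 → 30084; Band 5 − 20 → 62605
Giving 30084 / 104975 / 61908 / 74023 / 62605.
Total after period 1: 30084 + 104975 + 61908 + 74023 + 62605 = 333595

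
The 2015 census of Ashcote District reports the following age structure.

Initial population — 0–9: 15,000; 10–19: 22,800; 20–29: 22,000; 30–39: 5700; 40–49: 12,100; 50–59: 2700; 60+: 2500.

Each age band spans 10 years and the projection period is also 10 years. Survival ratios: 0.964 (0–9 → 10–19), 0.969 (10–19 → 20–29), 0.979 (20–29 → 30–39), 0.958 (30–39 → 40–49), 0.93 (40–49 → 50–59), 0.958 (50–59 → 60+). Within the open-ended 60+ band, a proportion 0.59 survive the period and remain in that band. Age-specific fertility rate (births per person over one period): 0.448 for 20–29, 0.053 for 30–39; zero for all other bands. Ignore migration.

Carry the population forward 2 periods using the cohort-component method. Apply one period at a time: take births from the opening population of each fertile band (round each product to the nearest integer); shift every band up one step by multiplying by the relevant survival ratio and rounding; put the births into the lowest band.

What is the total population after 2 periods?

Call the groups 1 to 7, youngest first.
— Period 1 —
Births: 22000 × 0.448 = 9856, 5700 × 0.053 = 302 → total 10158
Group 2: 15000 × 0.964 = 14460
Group 3: 22800 × 0.969 = 22093
Group 4: 22000 × 0.979 = 21538
Group 5: 5700 × 0.958 = 5461
Group 6: 12100 × 0.93 = 11253
Group 7: 2700 × 0.958 + 2500 × 0.59 = 2587 + 1475 = 4062
→ [10158, 14460, 22093, 21538, 5461, 11253, 4062]
— Period 2 —
Births: 22093 × 0.448 = 9898, 21538 × 0.053 = 1142 → total 11040
Group 2: 10158 × 0.964 = 9792
Group 3: 14460 × 0.969 = 14012
Group 4: 22093 × 0.979 = 21629
Group 5: 21538 × 0.958 = 20633
Group 6: 5461 × 0.93 = 5079
Group 7: 11253 × 0.958 + 4062 × 0.59 = 10780 + 2397 = 13177
→ [11040, 9792, 14012, 21629, 20633, 5079, 13177]
Total after period 2: 11040 + 9792 + 14012 + 21629 + 20633 + 5079 + 13177 = 95362

95362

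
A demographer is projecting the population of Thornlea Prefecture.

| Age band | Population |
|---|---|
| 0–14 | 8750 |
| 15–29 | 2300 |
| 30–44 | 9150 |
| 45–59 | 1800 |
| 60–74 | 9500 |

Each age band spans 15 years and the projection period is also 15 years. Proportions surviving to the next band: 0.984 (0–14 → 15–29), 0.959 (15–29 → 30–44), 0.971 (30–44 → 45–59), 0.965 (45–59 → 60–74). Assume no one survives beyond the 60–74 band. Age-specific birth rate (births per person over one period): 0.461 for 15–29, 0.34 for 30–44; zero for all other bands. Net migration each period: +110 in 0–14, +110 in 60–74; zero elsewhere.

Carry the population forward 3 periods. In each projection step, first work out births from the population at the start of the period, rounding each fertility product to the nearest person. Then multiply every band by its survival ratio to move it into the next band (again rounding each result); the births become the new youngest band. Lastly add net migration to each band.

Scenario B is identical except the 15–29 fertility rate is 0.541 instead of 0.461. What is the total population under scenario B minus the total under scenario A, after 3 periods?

Period 1:
Births: 2300 × 0.461 = 1060, 9150 × 0.34 = 3111 → total 4171
15–29: 8750 × 0.984 = 8610
30–44: 2300 × 0.959 = 2206
45–59: 9150 × 0.971 = 8885
60–74: 1800 × 0.965 = 1737
Net migration: 0–14 + 110 → 4281; 60–74 + 110 → 1847
Population now: 0–14=4281, 15–29=8610, 30–44=2206, 45–59=8885, 60–74=1847
Period 2:
Births: 8610 × 0.461 = 3969, 2206 × 0.34 = 750 → total 4719
15–29: 4281 × 0.984 = 4213
30–44: 8610 × 0.959 = 8257
45–59: 2206 × 0.971 = 2142
60–74: 8885 × 0.965 = 8574
Net migration: 0–14 + 110 → 4829; 60–74 + 110 → 8684
Population now: 0–14=4829, 15–29=4213, 30–44=8257, 45–59=2142, 60–74=8684
Period 3:
Births: 4213 × 0.461 = 1942, 8257 × 0.34 = 2807 → total 4749
15–29: 4829 × 0.984 = 4752
30–44: 4213 × 0.959 = 4040
45–59: 8257 × 0.971 = 8018
60–74: 2142 × 0.965 = 2067
Net migration: 0–14 + 110 → 4859; 60–74 + 110 → 2177
Population now: 0–14=4859, 15–29=4752, 30–44=4040, 45–59=8018, 60–74=2177
Scenario A total after 3 periods: 23846
Scenario B projection —
Period 1:
Births: 2300 × 0.541 = 1244, 9150 × 0.34 = 3111 → total 4355
15–29: 8750 × 0.984 = 8610
30–44: 2300 × 0.959 = 2206
45–59: 9150 × 0.971 = 8885
60–74: 1800 × 0.965 = 1737
Net migration: 0–14 + 110 → 4465; 60–74 + 110 → 1847
Population now: 0–14=4465, 15–29=8610, 30–44=2206, 45–59=8885, 60–74=1847
Period 2:
Births: 8610 × 0.541 = 4658, 2206 × 0.34 = 750 → total 5408
15–29: 4465 × 0.984 = 4394
30–44: 8610 × 0.959 = 8257
45–59: 2206 × 0.971 = 2142
60–74: 8885 × 0.965 = 8574
Net migration: 0–14 + 110 → 5518; 60–74 + 110 → 8684
Population now: 0–14=5518, 15–29=4394, 30–44=8257, 45–59=2142, 60–74=8684
Period 3:
Births: 4394 × 0.541 = 2377, 8257 × 0.34 = 2807 → total 5184
15–29: 5518 × 0.984 = 5430
30–44: 4394 × 0.959 = 4214
45–59: 8257 × 0.971 = 8018
60–74: 2142 × 0.965 = 2067
Net migration: 0–14 + 110 → 5294; 60–74 + 110 → 2177
Population now: 0–14=5294, 15–29=5430, 30–44=4214, 45–59=8018, 60–74=2177
Scenario B total after 3 periods: 25133
Difference B − A = 25133 − 23846 = 1287

1287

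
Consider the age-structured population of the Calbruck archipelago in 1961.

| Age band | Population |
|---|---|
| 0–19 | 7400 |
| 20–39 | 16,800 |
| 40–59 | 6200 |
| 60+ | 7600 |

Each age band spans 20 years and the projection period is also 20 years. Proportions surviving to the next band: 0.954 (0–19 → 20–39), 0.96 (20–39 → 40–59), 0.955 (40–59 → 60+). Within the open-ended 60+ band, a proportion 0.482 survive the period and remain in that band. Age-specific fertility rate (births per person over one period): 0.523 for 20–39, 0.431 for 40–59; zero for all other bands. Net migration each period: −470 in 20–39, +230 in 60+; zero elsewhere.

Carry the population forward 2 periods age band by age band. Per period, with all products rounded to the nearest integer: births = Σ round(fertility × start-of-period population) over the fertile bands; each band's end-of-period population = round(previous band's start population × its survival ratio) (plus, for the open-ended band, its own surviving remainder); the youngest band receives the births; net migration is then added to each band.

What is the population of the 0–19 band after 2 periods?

[period 1]
Births: 16800 * 0.523 = 8786  |  6200 * 0.431 = 2672 → total 11458
20–39: 7400 * 0.954 = 7060
40–59: 16800 * 0.96 = 16128
60+: 6200 * 0.955 + 7600 * 0.482 = 5921 + 3663 = 9584
Net migration: 20–39 − 470 → 6590; 60+ + 230 → 9814
Giving 11458 / 6590 / 16128 / 9814.
[period 2]
Births: 6590 * 0.523 = 3447  |  16128 * 0.431 = 6951 → total 10398
20–39: 11458 * 0.954 = 10931
40–59: 6590 * 0.96 = 6326
60+: 16128 * 0.955 + 9814 * 0.482 = 15402 + 4730 = 20132
Net migration: 20–39 − 470 → 10461; 60+ + 230 → 20362
Giving 10398 / 10461 / 6326 / 20362.

10398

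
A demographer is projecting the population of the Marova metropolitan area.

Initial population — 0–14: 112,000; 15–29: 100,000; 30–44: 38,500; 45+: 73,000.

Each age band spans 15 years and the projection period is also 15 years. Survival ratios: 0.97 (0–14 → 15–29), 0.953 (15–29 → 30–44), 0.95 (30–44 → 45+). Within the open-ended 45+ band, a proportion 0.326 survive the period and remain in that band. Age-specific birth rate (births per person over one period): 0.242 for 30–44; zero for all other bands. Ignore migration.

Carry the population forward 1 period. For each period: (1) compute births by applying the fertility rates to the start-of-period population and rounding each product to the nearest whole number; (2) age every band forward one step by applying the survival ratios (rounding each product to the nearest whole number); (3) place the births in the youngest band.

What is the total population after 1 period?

273630

Let band 1 be 0–14 through band 4 = 45+.
[period 1]
Births: 38500 * 0.242 = 9317
Band 2: 112000 * 0.97 = 108640
Band 3: 100000 * 0.953 = 95300
Band 4: 38500 * 0.95 + 73000 * 0.326 = 36575 + 23798 = 60373
Giving 9317 / 108640 / 95300 / 60373.
Total after period 1: 9317 + 108640 + 95300 + 60373 = 273630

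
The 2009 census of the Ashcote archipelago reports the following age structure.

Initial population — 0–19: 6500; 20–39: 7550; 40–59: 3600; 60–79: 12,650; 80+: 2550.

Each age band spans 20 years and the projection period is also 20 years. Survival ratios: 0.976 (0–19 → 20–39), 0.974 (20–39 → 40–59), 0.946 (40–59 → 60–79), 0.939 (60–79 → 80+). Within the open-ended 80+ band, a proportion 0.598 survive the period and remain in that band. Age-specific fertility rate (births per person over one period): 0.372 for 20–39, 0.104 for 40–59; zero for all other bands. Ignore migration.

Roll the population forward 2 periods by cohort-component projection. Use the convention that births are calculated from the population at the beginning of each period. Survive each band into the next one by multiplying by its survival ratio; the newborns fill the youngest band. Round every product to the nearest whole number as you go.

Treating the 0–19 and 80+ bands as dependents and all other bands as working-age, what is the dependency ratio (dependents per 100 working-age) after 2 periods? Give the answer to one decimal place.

Period 1.
Births: 7550 × 0.372 = 2809  |  3600 × 0.104 = 374 — total 3183
20–39: 6500 × 0.976 = 6344
40–59: 7550 × 0.974 = 7354
60–79: 3600 × 0.946 = 3406
80+: 12650 × 0.939 + 2550 × 0.598 = 11878 + 1525 = 13403
End of period: [3183, 6344, 7354, 3406, 13403]
Period 2.
Births: 6344 × 0.372 = 2360  |  7354 × 0.104 = 765 — total 3125
20–39: 3183 × 0.976 = 3107
40–59: 6344 × 0.974 = 6179
60–79: 7354 × 0.946 = 6957
80+: 3406 × 0.939 + 13403 × 0.598 = 3198 + 8015 = 11213
End of period: [3125, 3107, 6179, 6957, 11213]
Dependents (band 0–19 + band 80+) = 3125 + 11213 = 14338; working-age = 16243; ratio = 14338/16243 × 100 = 88.3

88.3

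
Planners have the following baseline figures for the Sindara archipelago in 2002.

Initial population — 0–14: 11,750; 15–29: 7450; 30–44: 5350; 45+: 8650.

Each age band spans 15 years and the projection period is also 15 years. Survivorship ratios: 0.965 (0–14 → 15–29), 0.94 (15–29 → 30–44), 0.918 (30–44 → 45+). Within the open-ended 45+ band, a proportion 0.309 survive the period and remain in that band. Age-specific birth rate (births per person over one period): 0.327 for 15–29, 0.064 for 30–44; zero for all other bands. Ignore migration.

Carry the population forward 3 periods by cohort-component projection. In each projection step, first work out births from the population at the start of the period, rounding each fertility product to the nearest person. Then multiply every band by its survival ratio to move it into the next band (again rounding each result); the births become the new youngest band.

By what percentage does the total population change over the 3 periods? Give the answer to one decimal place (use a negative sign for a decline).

— Period 1 —
Births: 7450 × 0.327 = 2436 ; 5350 × 0.064 = 342 → total 2778
15–29: 11750 × 0.965 = 11339
30–44: 7450 × 0.94 = 7003
45+: 5350 × 0.918 + 8650 × 0.309 = 4911 + 2673 = 7584
Giving 2778 / 11339 / 7003 / 7584.
— Period 2 —
Births: 11339 × 0.327 = 3708 ; 7003 × 0.064 = 448 → total 4156
15–29: 2778 × 0.965 = 2681
30–44: 11339 × 0.94 = 10659
45+: 7003 × 0.918 + 7584 × 0.309 = 6429 + 2343 = 8772
Giving 4156 / 2681 / 10659 / 8772.
— Period 3 —
Births: 2681 × 0.327 = 877 ; 10659 × 0.064 = 682 → total 1559
15–29: 4156 × 0.965 = 4011
30–44: 2681 × 0.94 = 2520
45+: 10659 × 0.918 + 8772 × 0.309 = 9785 + 2711 = 12496
Giving 1559 / 4011 / 2520 / 12496.
Total: 33200 → 20586; change = -12614; percentage change = -38.0%

-38.0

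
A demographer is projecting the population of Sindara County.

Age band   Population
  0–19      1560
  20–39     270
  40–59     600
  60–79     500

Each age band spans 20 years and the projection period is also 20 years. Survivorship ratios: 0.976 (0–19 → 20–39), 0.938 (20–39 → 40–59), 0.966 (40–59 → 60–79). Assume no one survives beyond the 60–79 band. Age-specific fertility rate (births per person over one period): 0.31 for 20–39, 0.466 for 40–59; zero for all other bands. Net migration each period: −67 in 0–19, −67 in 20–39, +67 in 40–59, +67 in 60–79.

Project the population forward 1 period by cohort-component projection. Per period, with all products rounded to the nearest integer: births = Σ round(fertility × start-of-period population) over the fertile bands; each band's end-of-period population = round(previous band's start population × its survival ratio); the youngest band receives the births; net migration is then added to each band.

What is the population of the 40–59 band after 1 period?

Period 1.
Births: 270 × 0.31 = 84  |  600 × 0.466 = 280 → 364
20–39: 1560 × 0.976 = 1523
40–59: 270 × 0.938 = 253
60–79: 600 × 0.966 = 580
Net migration: 0–19 − 67 → 297; 20–39 − 67 → 1456; 40–59 + 67 → 320; 60–79 + 67 → 647
Giving 297 / 1456 / 320 / 647.

320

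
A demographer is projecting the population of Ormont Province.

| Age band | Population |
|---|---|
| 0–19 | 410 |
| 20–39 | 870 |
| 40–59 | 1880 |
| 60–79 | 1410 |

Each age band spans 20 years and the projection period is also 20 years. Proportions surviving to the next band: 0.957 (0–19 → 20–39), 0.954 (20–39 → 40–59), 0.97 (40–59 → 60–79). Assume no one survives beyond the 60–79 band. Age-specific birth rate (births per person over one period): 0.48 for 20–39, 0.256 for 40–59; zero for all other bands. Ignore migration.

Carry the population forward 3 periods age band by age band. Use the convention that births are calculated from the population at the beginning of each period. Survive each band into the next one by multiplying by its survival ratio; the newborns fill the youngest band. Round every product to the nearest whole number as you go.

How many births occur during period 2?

Period 1:
Births: 870 × 0.48 = 418  |  1880 × 0.256 = 481 ⇒ total 899
20–39: 410 × 0.957 = 392
40–59: 870 × 0.954 = 830
60–79: 1880 × 0.97 = 1824
Giving 899 / 392 / 830 / 1824.
Period 2:
Births: 392 × 0.48 = 188  |  830 × 0.256 = 212 ⇒ total 400
20–39: 899 × 0.957 = 860
40–59: 392 × 0.954 = 374
60–79: 830 × 0.97 = 805
Giving 400 / 860 / 374 / 805.

400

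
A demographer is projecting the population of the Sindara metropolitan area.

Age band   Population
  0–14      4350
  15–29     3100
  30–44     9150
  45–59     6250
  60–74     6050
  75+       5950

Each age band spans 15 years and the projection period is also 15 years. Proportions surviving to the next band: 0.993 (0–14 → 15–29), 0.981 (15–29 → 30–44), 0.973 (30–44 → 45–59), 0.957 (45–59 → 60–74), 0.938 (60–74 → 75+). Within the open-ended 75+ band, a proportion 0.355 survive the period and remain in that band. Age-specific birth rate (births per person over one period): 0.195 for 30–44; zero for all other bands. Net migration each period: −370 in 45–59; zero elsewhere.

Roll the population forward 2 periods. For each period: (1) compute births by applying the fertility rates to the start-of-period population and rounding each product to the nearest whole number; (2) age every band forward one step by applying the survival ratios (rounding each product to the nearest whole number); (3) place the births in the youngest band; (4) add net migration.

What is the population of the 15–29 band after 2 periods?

1772

Numbering the bands 1..6 from youngest to oldest:
Period 1:
Births: 9150 * 0.195 = 1784
Band 2: 4350 * 0.993 = 4320
Band 3: 3100 * 0.981 = 3041
Band 4: 9150 * 0.973 = 8903
Band 5: 6250 * 0.957 = 5981
Band 6: 6050 * 0.938 + 5950 * 0.355 = 5675 + 2112 = 7787
Net migration: Band 4 − 370 → 8533
End of period: [1784, 4320, 3041, 8533, 5981, 7787]
Period 2:
Births: 3041 * 0.195 = 593
Band 2: 1784 * 0.993 = 1772
Band 3: 4320 * 0.981 = 4238
Band 4: 3041 * 0.973 = 2959
Band 5: 8533 * 0.957 = 8166
Band 6: 5981 * 0.938 + 7787 * 0.355 = 5610 + 2764 = 8374
Net migration: Band 4 − 370 → 2589
End of period: [593, 1772, 4238, 2589, 8166, 8374]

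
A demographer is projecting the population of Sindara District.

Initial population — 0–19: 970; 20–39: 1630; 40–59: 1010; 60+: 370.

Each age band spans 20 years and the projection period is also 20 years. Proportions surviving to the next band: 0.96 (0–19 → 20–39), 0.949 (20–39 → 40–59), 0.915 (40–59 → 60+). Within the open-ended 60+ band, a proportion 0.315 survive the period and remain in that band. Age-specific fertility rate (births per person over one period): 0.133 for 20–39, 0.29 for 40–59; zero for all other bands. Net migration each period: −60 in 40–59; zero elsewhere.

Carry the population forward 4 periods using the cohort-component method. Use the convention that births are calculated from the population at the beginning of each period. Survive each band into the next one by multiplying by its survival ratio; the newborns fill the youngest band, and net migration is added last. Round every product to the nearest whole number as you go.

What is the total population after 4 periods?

Numbering the bands 1..4 from youngest to oldest:
[period 1]
Births: 1630 * 0.133 = 217  |  1010 * 0.29 = 293 → 510
Band 2: 970 * 0.96 = 931
Band 3: 1630 * 0.949 = 1547
Band 4: 1010 * 0.915 + 370 * 0.315 = 924 + 117 = 1041
Net migration: Band 3 − 60 → 1487
→ [510, 931, 1487, 1041]
[period 2]
Births: 931 * 0.133 = 124  |  1487 * 0.29 = 431 → 555
Band 2: 510 * 0.96 = 490
Band 3: 931 * 0.949 = 884
Band 4: 1487 * 0.915 + 1041 * 0.315 = 1361 + 328 = 1689
Net migration: Band 3 − 60 → 824
→ [555, 490, 824, 1689]
[period 3]
Births: 490 * 0.133 = 65  |  824 * 0.29 = 239 → 304
Band 2: 555 * 0.96 = 533
Band 3: 490 * 0.949 = 465
Band 4: 824 * 0.915 + 1689 * 0.315 = 754 + 532 = 1286
Net migration: Band 3 − 60 → 405
→ [304, 533, 405, 1286]
[period 4]
Births: 533 * 0.133 = 71  |  405 * 0.29 = 117 → 188
Band 2: 304 * 0.96 = 292
Band 3: 533 * 0.949 = 506
Band 4: 405 * 0.915 + 1286 * 0.315 = 371 + 405 = 776
Net migration: Band 3 − 60 → 446
→ [188, 292, 446, 776]
Total after period 4: 188 + 292 + 446 + 776 = 1702

1702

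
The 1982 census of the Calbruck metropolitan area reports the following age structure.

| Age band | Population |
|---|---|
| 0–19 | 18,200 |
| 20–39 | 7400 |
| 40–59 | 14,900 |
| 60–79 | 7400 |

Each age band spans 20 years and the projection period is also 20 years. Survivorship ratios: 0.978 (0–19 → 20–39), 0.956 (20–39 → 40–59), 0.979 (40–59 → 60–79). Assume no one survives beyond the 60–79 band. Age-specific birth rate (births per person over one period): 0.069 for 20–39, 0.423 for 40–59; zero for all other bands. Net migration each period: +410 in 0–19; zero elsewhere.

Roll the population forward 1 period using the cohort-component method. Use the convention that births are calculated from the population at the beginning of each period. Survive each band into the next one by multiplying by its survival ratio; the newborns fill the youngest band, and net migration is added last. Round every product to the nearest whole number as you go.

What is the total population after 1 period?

Call the bands 1 to 4, youngest first.
Period 1.
Births: 7400 * 0.069 = 511  |  14900 * 0.423 = 6303 → 6814
Band 2: 18200 * 0.978 = 17800
Band 3: 7400 * 0.956 = 7074
Band 4: 14900 * 0.979 = 14587
Net migration: Band 1 + 410 → 7224
→ [7224, 17800, 7074, 14587]
Total after period 1: 7224 + 17800 + 7074 + 14587 = 46685

46685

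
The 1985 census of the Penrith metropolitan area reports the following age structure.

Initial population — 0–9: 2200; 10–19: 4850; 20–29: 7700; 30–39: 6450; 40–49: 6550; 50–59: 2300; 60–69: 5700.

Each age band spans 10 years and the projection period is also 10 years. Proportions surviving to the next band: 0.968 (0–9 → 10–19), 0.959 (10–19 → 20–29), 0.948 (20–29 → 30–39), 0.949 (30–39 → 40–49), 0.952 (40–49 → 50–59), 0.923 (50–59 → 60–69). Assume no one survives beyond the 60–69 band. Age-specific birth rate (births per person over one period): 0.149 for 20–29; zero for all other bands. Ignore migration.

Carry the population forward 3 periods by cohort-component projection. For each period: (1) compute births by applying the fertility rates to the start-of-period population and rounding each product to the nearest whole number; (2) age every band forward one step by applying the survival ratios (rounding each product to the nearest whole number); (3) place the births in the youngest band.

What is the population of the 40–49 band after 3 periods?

4184

Period 1.
Births: 7700 × 0.149 = 1147
10–19: 2200 × 0.968 = 2130
20–29: 4850 × 0.959 = 4651
30–39: 7700 × 0.948 = 7300
40–49: 6450 × 0.949 = 6121
50–59: 6550 × 0.952 = 6236
60–69: 2300 × 0.923 = 2123
Population now: 0–9=1147, 10–19=2130, 20–29=4651, 30–39=7300, 40–49=6121, 50–59=6236, 60–69=2123
Period 2.
Births: 4651 × 0.149 = 693
10–19: 1147 × 0.968 = 1110
20–29: 2130 × 0.959 = 2043
30–39: 4651 × 0.948 = 4409
40–49: 7300 × 0.949 = 6928
50–59: 6121 × 0.952 = 5827
60–69: 6236 × 0.923 = 5756
Population now: 0–9=693, 10–19=1110, 20–29=2043, 30–39=4409, 40–49=6928, 50–59=5827, 60–69=5756
Period 3.
Births: 2043 × 0.149 = 304
10–19: 693 × 0.968 = 671
20–29: 1110 × 0.959 = 1064
30–39: 2043 × 0.948 = 1937
40–49: 4409 × 0.949 = 4184
50–59: 6928 × 0.952 = 6595
60–69: 5827 × 0.923 = 5378
Population now: 0–9=304, 10–19=671, 20–29=1064, 30–39=1937, 40–49=4184, 50–59=6595, 60–69=5378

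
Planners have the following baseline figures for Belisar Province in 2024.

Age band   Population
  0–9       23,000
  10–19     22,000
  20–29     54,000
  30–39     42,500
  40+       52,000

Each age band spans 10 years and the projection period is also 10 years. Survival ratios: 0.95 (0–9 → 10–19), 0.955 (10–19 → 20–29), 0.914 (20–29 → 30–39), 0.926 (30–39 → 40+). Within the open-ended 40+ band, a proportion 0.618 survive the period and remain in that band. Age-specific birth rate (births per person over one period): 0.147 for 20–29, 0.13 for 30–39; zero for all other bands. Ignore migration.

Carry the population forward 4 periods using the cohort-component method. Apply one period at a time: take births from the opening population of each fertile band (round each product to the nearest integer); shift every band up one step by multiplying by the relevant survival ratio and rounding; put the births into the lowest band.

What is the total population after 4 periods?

Call the bands 1 to 5, youngest first.
After projecting period 1:
Births: 54000 × 0.147 = 7938  |  42500 × 0.13 = 5525 ⇒ total 13463
Band 2: 23000 × 0.95 = 21850
Band 3: 22000 × 0.955 = 21010
Band 4: 54000 × 0.914 = 49356
Band 5: 42500 × 0.926 + 52000 × 0.618 = 39355 + 32136 = 71491
→ [13463, 21850, 21010, 49356, 71491]
After projecting period 2:
Births: 21010 × 0.147 = 3088  |  49356 × 0.13 = 6416 ⇒ total 9504
Band 2: 13463 × 0.95 = 12790
Band 3: 21850 × 0.955 = 20867
Band 4: 21010 × 0.914 = 19203
Band 5: 49356 × 0.926 + 71491 × 0.618 = 45704 + 44181 = 89885
→ [9504, 12790, 20867, 19203, 89885]
After projecting period 3:
Births: 20867 × 0.147 = 3067  |  19203 × 0.13 = 2496 ⇒ total 5563
Band 2: 9504 × 0.95 = 9029
Band 3: 12790 × 0.955 = 12214
Band 4: 20867 × 0.914 = 19072
Band 5: 19203 × 0.926 + 89885 × 0.618 = 17782 + 55549 = 73331
→ [5563, 9029, 12214, 19072, 73331]
After projecting period 4:
Births: 12214 × 0.147 = 1795  |  19072 × 0.13 = 2479 ⇒ total 4274
Band 2: 5563 × 0.95 = 5285
Band 3: 9029 × 0.955 = 8623
Band 4: 12214 × 0.914 = 11164
Band 5: 19072 × 0.926 + 73331 × 0.618 = 17661 + 45319 = 62980
→ [4274, 5285, 8623, 11164, 62980]
Total after period 4: 4274 + 5285 + 8623 + 11164 + 62980 = 92326

92326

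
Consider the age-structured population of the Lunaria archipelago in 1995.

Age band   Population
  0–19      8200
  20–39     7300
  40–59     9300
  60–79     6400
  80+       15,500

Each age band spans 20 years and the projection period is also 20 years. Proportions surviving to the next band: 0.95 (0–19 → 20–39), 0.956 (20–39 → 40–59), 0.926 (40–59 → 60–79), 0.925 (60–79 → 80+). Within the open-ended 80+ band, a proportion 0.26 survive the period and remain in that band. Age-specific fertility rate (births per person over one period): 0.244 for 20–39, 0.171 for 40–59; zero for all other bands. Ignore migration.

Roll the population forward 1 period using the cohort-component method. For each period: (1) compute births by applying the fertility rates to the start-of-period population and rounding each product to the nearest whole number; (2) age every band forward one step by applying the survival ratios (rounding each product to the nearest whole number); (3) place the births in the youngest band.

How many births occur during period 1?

3371

Period 1:
Births: 7300 × 0.244 = 1781, 9300 × 0.171 = 1590 — total 3371
20–39: 8200 × 0.95 = 7790
40–59: 7300 × 0.956 = 6979
60–79: 9300 × 0.926 = 8612
80+: 6400 × 0.925 + 15500 × 0.26 = 5920 + 4030 = 9950
End of period: [3371, 7790, 6979, 8612, 9950]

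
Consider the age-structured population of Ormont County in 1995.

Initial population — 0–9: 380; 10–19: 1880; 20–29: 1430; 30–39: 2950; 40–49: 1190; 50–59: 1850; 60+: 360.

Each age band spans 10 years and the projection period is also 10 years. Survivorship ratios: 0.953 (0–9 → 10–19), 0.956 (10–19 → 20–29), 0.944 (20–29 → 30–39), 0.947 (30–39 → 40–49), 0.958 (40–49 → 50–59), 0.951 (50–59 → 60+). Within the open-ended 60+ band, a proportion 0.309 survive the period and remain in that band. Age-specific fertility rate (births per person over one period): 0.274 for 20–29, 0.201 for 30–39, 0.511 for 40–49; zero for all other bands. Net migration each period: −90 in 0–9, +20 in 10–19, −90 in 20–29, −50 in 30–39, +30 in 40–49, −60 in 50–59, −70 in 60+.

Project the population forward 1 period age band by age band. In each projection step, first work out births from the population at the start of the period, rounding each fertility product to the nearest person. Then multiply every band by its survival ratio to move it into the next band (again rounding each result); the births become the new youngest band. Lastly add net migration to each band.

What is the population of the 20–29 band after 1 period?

Numbering the groups 1..7 from youngest to oldest:
Period 1.
Births: 1430 × 0.274 = 392, 2950 × 0.201 = 593, 1190 × 0.511 = 608 ⇒ total 1593
Group 2: 380 × 0.953 = 362
Group 3: 1880 × 0.956 = 1797
Group 4: 1430 × 0.944 = 1350
Group 5: 2950 × 0.947 = 2794
Group 6: 1190 × 0.958 = 1140
Group 7: 1850 × 0.951 + 360 × 0.309 = 1759 + 111 = 1870
Net migration: Group 1 − 90 → 1503; Group 2 + 20 → 382; Group 3 − 90 → 1707; Group 4 − 50 → 1300; Group 5 + 30 → 2824; Group 6 − 60 → 1080; Group 7 − 70 → 1800
Population now: 0–9=1503, 10–19=382, 20–29=1707, 30–39=1300, 40–49=2824, 50–59=1080, 60+=1800

1707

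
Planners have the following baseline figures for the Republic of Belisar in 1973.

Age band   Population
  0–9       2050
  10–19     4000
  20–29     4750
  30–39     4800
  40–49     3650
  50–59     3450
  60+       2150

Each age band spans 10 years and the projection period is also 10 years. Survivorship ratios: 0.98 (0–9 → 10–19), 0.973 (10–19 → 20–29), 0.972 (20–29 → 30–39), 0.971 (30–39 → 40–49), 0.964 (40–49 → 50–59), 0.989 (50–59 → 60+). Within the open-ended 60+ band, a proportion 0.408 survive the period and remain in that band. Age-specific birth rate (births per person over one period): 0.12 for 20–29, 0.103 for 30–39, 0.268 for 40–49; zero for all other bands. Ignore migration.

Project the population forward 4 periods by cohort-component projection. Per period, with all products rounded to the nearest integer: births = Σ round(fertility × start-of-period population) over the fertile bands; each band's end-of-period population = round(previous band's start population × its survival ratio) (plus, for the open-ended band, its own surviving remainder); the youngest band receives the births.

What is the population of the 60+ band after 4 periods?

After projecting period 1:
Births: 4750 * 0.12 = 570  |  4800 * 0.103 = 494  |  3650 * 0.268 = 978 → total 2042
10–19: 2050 * 0.98 = 2009
20–29: 4000 * 0.973 = 3892
30–39: 4750 * 0.972 = 4617
40–49: 4800 * 0.971 = 4661
50–59: 3650 * 0.964 = 3519
60+: 3450 * 0.989 + 2150 * 0.408 = 3412 + 877 = 4289
End of period: [2042, 2009, 3892, 4617, 4661, 3519, 4289]
After projecting period 2:
Births: 3892 * 0.12 = 467  |  4617 * 0.103 = 476  |  4661 * 0.268 = 1249 → total 2192
10–19: 2042 * 0.98 = 2001
20–29: 2009 * 0.973 = 1955
30–39: 3892 * 0.972 = 3783
40–49: 4617 * 0.971 = 4483
50–59: 4661 * 0.964 = 4493
60+: 3519 * 0.989 + 4289 * 0.408 = 3480 + 1750 = 5230
End of period: [2192, 2001, 1955, 3783, 4483, 4493, 5230]
After projecting period 3:
Births: 1955 * 0.12 = 235  |  3783 * 0.103 = 390  |  4483 * 0.268 = 1201 → total 1826
10–19: 2192 * 0.98 = 2148
20–29: 2001 * 0.973 = 1947
30–39: 1955 * 0.972 = 1900
40–49: 3783 * 0.971 = 3673
50–59: 4483 * 0.964 = 4322
60+: 4493 * 0.989 + 5230 * 0.408 = 4444 + 2134 = 6578
End of period: [1826, 2148, 1947, 1900, 3673, 4322, 6578]
After projecting period 4:
Births: 1947 * 0.12 = 234  |  1900 * 0.103 = 196  |  3673 * 0.268 = 984 → total 1414
10–19: 1826 * 0.98 = 1789
20–29: 2148 * 0.973 = 2090
30–39: 1947 * 0.972 = 1892
40–49: 1900 * 0.971 = 1845
50–59: 3673 * 0.964 = 3541
60+: 4322 * 0.989 + 6578 * 0.408 = 4274 + 2684 = 6958
End of period: [1414, 1789, 2090, 1892, 1845, 3541, 6958]

6958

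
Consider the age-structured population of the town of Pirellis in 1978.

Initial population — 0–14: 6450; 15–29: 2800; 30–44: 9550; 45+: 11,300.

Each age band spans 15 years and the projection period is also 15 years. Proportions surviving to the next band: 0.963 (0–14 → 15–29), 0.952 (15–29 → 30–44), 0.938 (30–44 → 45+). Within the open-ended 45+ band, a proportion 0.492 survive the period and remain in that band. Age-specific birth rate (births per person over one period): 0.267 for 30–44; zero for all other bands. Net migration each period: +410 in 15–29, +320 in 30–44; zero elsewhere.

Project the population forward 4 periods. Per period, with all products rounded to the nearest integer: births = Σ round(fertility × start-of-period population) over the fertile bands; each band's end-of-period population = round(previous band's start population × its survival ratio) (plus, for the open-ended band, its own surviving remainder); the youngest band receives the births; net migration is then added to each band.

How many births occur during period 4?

814

Call the bands 1 to 4, youngest first.
Period 1.
Births: 9550 × 0.267 = 2550
Band 2: 6450 × 0.963 = 6211
Band 3: 2800 × 0.952 = 2666
Band 4: 9550 × 0.938 + 11300 × 0.492 = 8958 + 5560 = 14518
Net migration: Band 2 + 410 → 6621; Band 3 + 320 → 2986
→ [2550, 6621, 2986, 14518]
Period 2.
Births: 2986 × 0.267 = 797
Band 2: 2550 × 0.963 = 2456
Band 3: 6621 × 0.952 = 6303
Band 4: 2986 × 0.938 + 14518 × 0.492 = 2801 + 7143 = 9944
Net migration: Band 2 + 410 → 2866; Band 3 + 320 → 6623
→ [797, 2866, 6623, 9944]
Period 3.
Births: 6623 × 0.267 = 1768
Band 2: 797 × 0.963 = 768
Band 3: 2866 × 0.952 = 2728
Band 4: 6623 × 0.938 + 9944 × 0.492 = 6212 + 4892 = 11104
Net migration: Band 2 + 410 → 1178; Band 3 + 320 → 3048
→ [1768, 1178, 3048, 11104]
Period 4.
Births: 3048 × 0.267 = 814
Band 2: 1768 × 0.963 = 1703
Band 3: 1178 × 0.952 = 1121
Band 4: 3048 × 0.938 + 11104 × 0.492 = 2859 + 5463 = 8322
Net migration: Band 2 + 410 → 2113; Band 3 + 320 → 1441
→ [814, 2113, 1441, 8322]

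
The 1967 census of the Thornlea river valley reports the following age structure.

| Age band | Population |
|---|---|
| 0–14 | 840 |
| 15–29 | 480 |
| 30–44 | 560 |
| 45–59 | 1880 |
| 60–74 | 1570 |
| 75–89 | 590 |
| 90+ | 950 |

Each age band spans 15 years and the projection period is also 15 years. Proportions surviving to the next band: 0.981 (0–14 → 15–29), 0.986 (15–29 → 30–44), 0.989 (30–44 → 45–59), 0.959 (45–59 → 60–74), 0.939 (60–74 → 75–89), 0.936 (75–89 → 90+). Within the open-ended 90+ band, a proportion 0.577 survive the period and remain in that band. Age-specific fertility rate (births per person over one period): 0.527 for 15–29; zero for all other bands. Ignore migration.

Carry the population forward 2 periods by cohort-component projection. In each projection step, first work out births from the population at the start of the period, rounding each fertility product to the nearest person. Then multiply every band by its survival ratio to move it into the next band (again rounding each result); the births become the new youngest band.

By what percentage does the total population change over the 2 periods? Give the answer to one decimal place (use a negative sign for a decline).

[period 1]
Births: 480 × 0.527 = 253
15–29: 840 × 0.981 = 824
30–44: 480 × 0.986 = 473
45–59: 560 × 0.989 = 554
60–74: 1880 × 0.959 = 1803
75–89: 1570 × 0.939 = 1474
90+: 590 × 0.936 + 950 × 0.577 = 552 + 548 = 1100
End of period: [253, 824, 473, 554, 1803, 1474, 1100]
[period 2]
Births: 824 × 0.527 = 434
15–29: 253 × 0.981 = 248
30–44: 824 × 0.986 = 812
45–59: 473 × 0.989 = 468
60–74: 554 × 0.959 = 531
75–89: 1803 × 0.939 = 1693
90+: 1474 × 0.936 + 1100 × 0.577 = 1380 + 635 = 2015
End of period: [434, 248, 812, 468, 531, 1693, 2015]
Total: 6870 → 6201; change = -669; percentage change = -9.7%

-9.7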